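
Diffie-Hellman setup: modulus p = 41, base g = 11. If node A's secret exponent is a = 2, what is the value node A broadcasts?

Public value = 11^2 mod 41.
11^1 ≡ 11 (mod 41)
11^2 = (11^1)^2 ≡ 11^2 = 121 ≡ 39 (mod 41)

39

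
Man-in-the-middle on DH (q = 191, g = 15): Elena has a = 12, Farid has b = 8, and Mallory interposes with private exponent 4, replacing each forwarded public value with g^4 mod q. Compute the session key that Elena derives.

46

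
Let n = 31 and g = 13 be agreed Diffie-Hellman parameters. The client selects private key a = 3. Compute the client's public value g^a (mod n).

Public value = 13^3 (mod 31).
13^1 ≡ 13 (mod 31)
13^2 = (13^1)^2 ≡ 13^2 = 169 ≡ 14 (mod 31)
13^3 = 13^2 · 13^1 ≡ 14 · 13 ≡ 27 (mod 31).

27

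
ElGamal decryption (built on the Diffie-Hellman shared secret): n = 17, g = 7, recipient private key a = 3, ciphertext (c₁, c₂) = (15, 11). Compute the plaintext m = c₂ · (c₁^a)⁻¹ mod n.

5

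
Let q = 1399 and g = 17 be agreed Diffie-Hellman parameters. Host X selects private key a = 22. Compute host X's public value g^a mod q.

Public value = 17^22 mod 1399.
17^1 ≡ 17 (mod 1399)
17^2 = (17^1)^2 ≡ 17^2 = 289 ≡ 289 (mod 1399)
17^4 = (17^2)^2 ≡ 289^2 = 83521 ≡ 980 (mod 1399)
17^8 = (17^4)^2 ≡ 980^2 = 960400 ≡ 686 (mod 1399)
17^16 = (17^8)^2 ≡ 686^2 = 470596 ≡ 532 (mod 1399)
17^22 = 17^16 · 17^4 · 17^2 ≡ 532 · 980 · 289 ≡ 740 (mod 1399).

740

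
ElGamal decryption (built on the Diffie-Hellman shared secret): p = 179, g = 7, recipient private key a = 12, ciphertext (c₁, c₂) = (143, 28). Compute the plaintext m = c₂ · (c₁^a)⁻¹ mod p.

Shared mask s = c₁^a mod p = 143^12 mod 179.
143^1 ≡ 143 (mod 179)
143^2 = (143^1)^2 ≡ 143^2 = 20449 ≡ 43 (mod 179)
143^4 = (143^2)^2 ≡ 43^2 = 1849 ≡ 59 (mod 179)
143^8 = (143^4)^2 ≡ 59^2 = 3481 ≡ 80 (mod 179)
143^12 = 143^8 · 143^4 ≡ 80 · 59 ≡ 66 (mod 179).
So s = 66; s⁻¹ ≡ 19 (mod 179).
m = c₂ · s⁻¹ mod 179 = 28 · 19 mod 179 = 174.

174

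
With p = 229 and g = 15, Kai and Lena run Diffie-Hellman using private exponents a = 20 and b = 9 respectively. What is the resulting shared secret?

53

Kai sends A = g^a mod p = 15^20 mod 229.
15^1 ≡ 15 (mod 229)
15^2 = (15^1)^2 ≡ 15^2 = 225 ≡ 225 (mod 229)
15^4 = (15^2)^2 ≡ 225^2 = 50625 ≡ 16 (mod 229)
15^8 = (15^4)^2 ≡ 16^2 = 256 ≡ 27 (mod 229)
15^16 = (15^8)^2 ≡ 27^2 = 729 ≡ 42 (mod 229)
15^20 = 15^16 · 15^4 ≡ 42 · 16 ≡ 214 (mod 229).
So A = 214. Lena then computes K = A^b mod p = 214^9 mod 229.
214^1 ≡ 214 (mod 229)
214^2 = (214^1)^2 ≡ 214^2 = 45796 ≡ 225 (mod 229)
214^4 = (214^2)^2 ≡ 225^2 = 50625 ≡ 16 (mod 229)
214^8 = (214^4)^2 ≡ 16^2 = 256 ≡ 27 (mod 229)
214^9 = 214^8 · 214^1 ≡ 27 · 214 ≡ 53 (mod 229).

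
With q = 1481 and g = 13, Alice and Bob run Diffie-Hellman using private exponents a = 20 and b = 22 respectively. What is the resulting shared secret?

Alice sends A = g^a mod q = 13^20 mod 1481.
13^1 ≡ 13 (mod 1481)
13^2 = (13^1)^2 ≡ 13^2 = 169 ≡ 169 (mod 1481)
13^4 = (13^2)^2 ≡ 169^2 = 28561 ≡ 422 (mod 1481)
13^8 = (13^4)^2 ≡ 422^2 = 178084 ≡ 364 (mod 1481)
13^16 = (13^8)^2 ≡ 364^2 = 132496 ≡ 687 (mod 1481)
13^20 = 13^16 · 13^4 ≡ 687 · 422 ≡ 1119 (mod 1481).
So A = 1119. Bob then computes K = A^b mod q = 1119^22 mod 1481.
1119^1 ≡ 1119 (mod 1481)
1119^2 = (1119^1)^2 ≡ 1119^2 = 1252161 ≡ 716 (mod 1481)
1119^4 = (1119^2)^2 ≡ 716^2 = 512656 ≡ 230 (mod 1481)
1119^8 = (1119^4)^2 ≡ 230^2 = 52900 ≡ 1065 (mod 1481)
1119^16 = (1119^8)^2 ≡ 1065^2 = 1134225 ≡ 1260 (mod 1481)
1119^22 = 1119^16 · 1119^4 · 1119^2 ≡ 1260 · 230 · 716 ≡ 1295 (mod 1481).

1295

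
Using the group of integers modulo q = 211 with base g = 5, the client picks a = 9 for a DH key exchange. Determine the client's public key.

109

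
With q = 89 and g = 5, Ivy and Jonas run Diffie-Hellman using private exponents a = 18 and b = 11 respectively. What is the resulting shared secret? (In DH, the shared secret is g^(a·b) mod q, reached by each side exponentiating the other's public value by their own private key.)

Jonas sends B = g^b mod q = 5^11 mod 89.
5^1 ≡ 5 (mod 89)
5^2 = (5^1)^2 ≡ 5^2 = 25 ≡ 25 (mod 89)
5^4 = (5^2)^2 ≡ 25^2 = 625 ≡ 2 (mod 89)
5^8 = (5^4)^2 ≡ 2^2 = 4 ≡ 4 (mod 89)
5^11 = 5^8 · 5^2 · 5^1 ≡ 4 · 25 · 5 ≡ 55 (mod 89).
So B = 55. Ivy then computes K = B^a mod q = 55^18 mod 89.
55^1 ≡ 55 (mod 89)
55^2 = (55^1)^2 ≡ 55^2 = 3025 ≡ 88 (mod 89)
55^4 = (55^2)^2 ≡ 88^2 = 7744 ≡ 1 (mod 89)
55^8 = (55^4)^2 ≡ 1^2 = 1 ≡ 1 (mod 89)
55^16 = (55^8)^2 ≡ 1^2 = 1 ≡ 1 (mod 89)
55^18 = 55^16 · 55^2 ≡ 1 · 88 ≡ 88 (mod 89).

88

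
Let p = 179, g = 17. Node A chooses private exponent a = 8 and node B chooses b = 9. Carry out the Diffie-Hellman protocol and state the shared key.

153

Node B sends B = g^b mod p = 17^9 mod 179.
17^1 ≡ 17 (mod 179)
17^2 = (17^1)^2 ≡ 17^2 = 289 ≡ 110 (mod 179)
17^4 = (17^2)^2 ≡ 110^2 = 12100 ≡ 107 (mod 179)
17^8 = (17^4)^2 ≡ 107^2 = 11449 ≡ 172 (mod 179)
17^9 = 17^8 · 17^1 ≡ 172 · 17 ≡ 60 (mod 179).
So B = 60. Node A then computes K = B^a mod p = 60^8 mod 179.
60^1 ≡ 60 (mod 179)
60^2 = (60^1)^2 ≡ 60^2 = 3600 ≡ 20 (mod 179)
60^4 = (60^2)^2 ≡ 20^2 = 400 ≡ 42 (mod 179)
60^8 = (60^4)^2 ≡ 42^2 = 1764 ≡ 153 (mod 179)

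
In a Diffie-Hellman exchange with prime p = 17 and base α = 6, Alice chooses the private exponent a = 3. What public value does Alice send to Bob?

12

Public value = 6^3 mod 17.
6^1 ≡ 6 (mod 17)
6^2 = (6^1)^2 ≡ 6^2 = 36 ≡ 2 (mod 17)
6^3 = 6^2 · 6^1 ≡ 2 · 6 ≡ 12 (mod 17).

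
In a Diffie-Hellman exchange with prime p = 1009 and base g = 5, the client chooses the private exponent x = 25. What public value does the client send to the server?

Public value = 5^25 (mod 1009).
5^1 ≡ 5 (mod 1009)
5^2 = (5^1)^2 ≡ 5^2 = 25 ≡ 25 (mod 1009)
5^4 = (5^2)^2 ≡ 25^2 = 625 ≡ 625 (mod 1009)
5^8 = (5^4)^2 ≡ 625^2 = 390625 ≡ 142 (mod 1009)
5^16 = (5^8)^2 ≡ 142^2 = 20164 ≡ 993 (mod 1009)
5^25 = 5^16 · 5^8 · 5^1 ≡ 993 · 142 · 5 ≡ 748 (mod 1009).

748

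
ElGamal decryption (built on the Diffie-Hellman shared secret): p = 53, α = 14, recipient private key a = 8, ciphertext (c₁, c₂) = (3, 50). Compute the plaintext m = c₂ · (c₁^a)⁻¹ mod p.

34

Shared mask s = c₁^a mod p = 3^8 mod 53.
3^1 ≡ 3 (mod 53)
3^2 = (3^1)^2 ≡ 3^2 = 9 ≡ 9 (mod 53)
3^4 = (3^2)^2 ≡ 9^2 = 81 ≡ 28 (mod 53)
3^8 = (3^4)^2 ≡ 28^2 = 784 ≡ 42 (mod 53)
So s = 42; s⁻¹ ≡ 24 (mod 53).
m = c₂ · s⁻¹ mod 53 = 50 · 24 mod 53 = 34.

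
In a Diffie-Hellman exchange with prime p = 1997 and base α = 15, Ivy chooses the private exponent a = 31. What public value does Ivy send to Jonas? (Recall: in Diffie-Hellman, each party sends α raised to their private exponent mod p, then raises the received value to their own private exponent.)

1520

Public value = 15^31 mod 1997.
15^1 ≡ 15 (mod 1997)
15^2 = (15^1)^2 ≡ 15^2 = 225 ≡ 225 (mod 1997)
15^4 = (15^2)^2 ≡ 225^2 = 50625 ≡ 700 (mod 1997)
15^8 = (15^4)^2 ≡ 700^2 = 490000 ≡ 735 (mod 1997)
15^16 = (15^8)^2 ≡ 735^2 = 540225 ≡ 1035 (mod 1997)
15^31 = 15^16 · 15^8 · 15^4 · 15^2 · 15^1 ≡ 1035 · 735 · 700 · 225 · 15 ≡ 1520 (mod 1997).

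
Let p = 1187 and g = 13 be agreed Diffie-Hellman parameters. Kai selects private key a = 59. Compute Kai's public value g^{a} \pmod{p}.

Public value = 13^{59} \pmod{1187}.
13^1 ≡ 13 (mod 1187)
13^2 = (13^1)^2 ≡ 13^2 = 169 ≡ 169 (mod 1187)
13^4 = (13^2)^2 ≡ 169^2 = 28561 ≡ 73 (mod 1187)
13^8 = (13^4)^2 ≡ 73^2 = 5329 ≡ 581 (mod 1187)
13^16 = (13^8)^2 ≡ 581^2 = 337561 ≡ 453 (mod 1187)
13^32 = (13^16)^2 ≡ 453^2 = 205209 ≡ 1045 (mod 1187)
13^59 = 13^32 · 13^16 · 13^8 · 13^2 · 13^1 ≡ 1045 · 453 · 581 · 169 · 13 ≡ 25 (mod 1187).

25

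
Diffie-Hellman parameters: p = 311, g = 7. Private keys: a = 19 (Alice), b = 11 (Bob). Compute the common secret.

Alice sends A = g^a mod p = 7^19 mod 311.
7^1 ≡ 7 (mod 311)
7^2 = (7^1)^2 ≡ 7^2 = 49 ≡ 49 (mod 311)
7^4 = (7^2)^2 ≡ 49^2 = 2401 ≡ 224 (mod 311)
7^8 = (7^4)^2 ≡ 224^2 = 50176 ≡ 105 (mod 311)
7^16 = (7^8)^2 ≡ 105^2 = 11025 ≡ 140 (mod 311)
7^19 = 7^16 · 7^2 · 7^1 ≡ 140 · 49 · 7 ≡ 126 (mod 311).
So A = 126. Bob then computes K = A^b mod p = 126^11 mod 311.
126^1 ≡ 126 (mod 311)
126^2 = (126^1)^2 ≡ 126^2 = 15876 ≡ 15 (mod 311)
126^4 = (126^2)^2 ≡ 15^2 = 225 ≡ 225 (mod 311)
126^8 = (126^4)^2 ≡ 225^2 = 50625 ≡ 243 (mod 311)
126^11 = 126^8 · 126^2 · 126^1 ≡ 243 · 15 · 126 ≡ 234 (mod 311).

234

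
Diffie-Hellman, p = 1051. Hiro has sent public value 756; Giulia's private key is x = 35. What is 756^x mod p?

Shared key K = 756^35 mod 1051.
756^1 ≡ 756 (mod 1051)
756^2 = (756^1)^2 ≡ 756^2 = 571536 ≡ 843 (mod 1051)
756^4 = (756^2)^2 ≡ 843^2 = 710649 ≡ 173 (mod 1051)
756^8 = (756^4)^2 ≡ 173^2 = 29929 ≡ 501 (mod 1051)
756^16 = (756^8)^2 ≡ 501^2 = 251001 ≡ 863 (mod 1051)
756^32 = (756^16)^2 ≡ 863^2 = 744769 ≡ 661 (mod 1051)
756^35 = 756^32 · 756^2 · 756^1 ≡ 661 · 843 · 756 ≡ 870 (mod 1051).

870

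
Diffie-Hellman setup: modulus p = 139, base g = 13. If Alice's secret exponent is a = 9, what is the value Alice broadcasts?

Public value = 13^9 mod 139.
13^1 ≡ 13 (mod 139)
13^2 = (13^1)^2 ≡ 13^2 = 169 ≡ 30 (mod 139)
13^4 = (13^2)^2 ≡ 30^2 = 900 ≡ 66 (mod 139)
13^8 = (13^4)^2 ≡ 66^2 = 4356 ≡ 47 (mod 139)
13^9 = 13^8 · 13^1 ≡ 47 · 13 ≡ 55 (mod 139).

55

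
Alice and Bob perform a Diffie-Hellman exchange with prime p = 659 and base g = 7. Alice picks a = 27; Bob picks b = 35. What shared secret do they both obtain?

Alice sends A = g^a mod p = 7^27 mod 659.
7^1 ≡ 7 (mod 659)
7^2 = (7^1)^2 ≡ 7^2 = 49 ≡ 49 (mod 659)
7^4 = (7^2)^2 ≡ 49^2 = 2401 ≡ 424 (mod 659)
7^8 = (7^4)^2 ≡ 424^2 = 179776 ≡ 528 (mod 659)
7^16 = (7^8)^2 ≡ 528^2 = 278784 ≡ 27 (mod 659)
7^27 = 7^16 · 7^8 · 7^2 · 7^1 ≡ 27 · 528 · 49 · 7 ≡ 28 (mod 659).
So A = 28. Bob then computes K = A^b mod p = 28^35 mod 659.
28^1 ≡ 28 (mod 659)
28^2 = (28^1)^2 ≡ 28^2 = 784 ≡ 125 (mod 659)
28^4 = (28^2)^2 ≡ 125^2 = 15625 ≡ 468 (mod 659)
28^8 = (28^4)^2 ≡ 468^2 = 219024 ≡ 236 (mod 659)
28^16 = (28^8)^2 ≡ 236^2 = 55696 ≡ 340 (mod 659)
28^32 = (28^16)^2 ≡ 340^2 = 115600 ≡ 275 (mod 659)
28^35 = 28^32 · 28^2 · 28^1 ≡ 275 · 125 · 28 ≡ 360 (mod 659).

360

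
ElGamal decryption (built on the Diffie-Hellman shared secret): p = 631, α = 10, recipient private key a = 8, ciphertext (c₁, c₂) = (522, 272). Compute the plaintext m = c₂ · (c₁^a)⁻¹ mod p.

Shared mask s = c₁^a mod p = 522^8 mod 631.
522^1 ≡ 522 (mod 631)
522^2 = (522^1)^2 ≡ 522^2 = 272484 ≡ 523 (mod 631)
522^4 = (522^2)^2 ≡ 523^2 = 273529 ≡ 306 (mod 631)
522^8 = (522^4)^2 ≡ 306^2 = 93636 ≡ 248 (mod 631)
So s = 248; s⁻¹ ≡ 430 (mod 631).
m = c₂ · s⁻¹ mod 631 = 272 · 430 mod 631 = 225.

225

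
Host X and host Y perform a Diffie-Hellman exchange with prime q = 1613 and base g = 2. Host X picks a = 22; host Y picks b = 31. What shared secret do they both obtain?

Host Y sends B = g^b mod q = 2^31 mod 1613.
2^1 ≡ 2 (mod 1613)
2^2 = (2^1)^2 ≡ 2^2 = 4 ≡ 4 (mod 1613)
2^4 = (2^2)^2 ≡ 4^2 = 16 ≡ 16 (mod 1613)
2^8 = (2^4)^2 ≡ 16^2 = 256 ≡ 256 (mod 1613)
2^16 = (2^8)^2 ≡ 256^2 = 65536 ≡ 1016 (mod 1613)
2^31 = 2^16 · 2^8 · 2^4 · 2^2 · 2^1 ≡ 1016 · 256 · 16 · 4 · 2 ≡ 1581 (mod 1613).
So B = 1581. Host X then computes K = B^a mod q = 1581^22 mod 1613.
1581^1 ≡ 1581 (mod 1613)
1581^2 = (1581^1)^2 ≡ 1581^2 = 2499561 ≡ 1024 (mod 1613)
1581^4 = (1581^2)^2 ≡ 1024^2 = 1048576 ≡ 126 (mod 1613)
1581^8 = (1581^4)^2 ≡ 126^2 = 15876 ≡ 1359 (mod 1613)
1581^16 = (1581^8)^2 ≡ 1359^2 = 1846881 ≡ 1609 (mod 1613)
1581^22 = 1581^16 · 1581^4 · 1581^2 ≡ 1609 · 126 · 1024 ≡ 64 (mod 1613).

64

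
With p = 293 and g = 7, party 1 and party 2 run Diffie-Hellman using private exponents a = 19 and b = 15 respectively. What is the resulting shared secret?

282

Party 1 sends A = g^a mod p = 7^19 mod 293.
7^1 ≡ 7 (mod 293)
7^2 = (7^1)^2 ≡ 7^2 = 49 ≡ 49 (mod 293)
7^4 = (7^2)^2 ≡ 49^2 = 2401 ≡ 57 (mod 293)
7^8 = (7^4)^2 ≡ 57^2 = 3249 ≡ 26 (mod 293)
7^16 = (7^8)^2 ≡ 26^2 = 676 ≡ 90 (mod 293)
7^19 = 7^16 · 7^2 · 7^1 ≡ 90 · 49 · 7 ≡ 105 (mod 293).
So A = 105. Party 2 then computes K = A^b mod p = 105^15 mod 293.
105^1 ≡ 105 (mod 293)
105^2 = (105^1)^2 ≡ 105^2 = 11025 ≡ 184 (mod 293)
105^4 = (105^2)^2 ≡ 184^2 = 33856 ≡ 161 (mod 293)
105^8 = (105^4)^2 ≡ 161^2 = 25921 ≡ 137 (mod 293)
105^15 = 105^8 · 105^4 · 105^2 · 105^1 ≡ 137 · 161 · 184 · 105 ≡ 282 (mod 293).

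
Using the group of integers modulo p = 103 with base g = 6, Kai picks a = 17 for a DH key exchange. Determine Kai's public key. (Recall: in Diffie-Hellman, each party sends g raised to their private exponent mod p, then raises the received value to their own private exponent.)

Public value = 6^{17} \pmod{103}.
6^1 ≡ 6 (mod 103)
6^2 = (6^1)^2 ≡ 6^2 = 36 ≡ 36 (mod 103)
6^4 = (6^2)^2 ≡ 36^2 = 1296 ≡ 60 (mod 103)
6^8 = (6^4)^2 ≡ 60^2 = 3600 ≡ 98 (mod 103)
6^16 = (6^8)^2 ≡ 98^2 = 9604 ≡ 25 (mod 103)
6^17 = 6^16 · 6^1 ≡ 25 · 6 ≡ 47 (mod 103).

47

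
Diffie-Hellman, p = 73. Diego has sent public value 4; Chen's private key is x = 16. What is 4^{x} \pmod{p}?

32

Shared key K = 4^16 mod 73.
4^1 ≡ 4 (mod 73)
4^2 = (4^1)^2 ≡ 4^2 = 16 ≡ 16 (mod 73)
4^4 = (4^2)^2 ≡ 16^2 = 256 ≡ 37 (mod 73)
4^8 = (4^4)^2 ≡ 37^2 = 1369 ≡ 55 (mod 73)
4^16 = (4^8)^2 ≡ 55^2 = 3025 ≡ 32 (mod 73)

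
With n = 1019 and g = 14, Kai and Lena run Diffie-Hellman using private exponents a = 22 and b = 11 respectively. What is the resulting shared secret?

769

Lena sends B = g^b mod n = 14^11 mod 1019.
14^1 ≡ 14 (mod 1019)
14^2 = (14^1)^2 ≡ 14^2 = 196 ≡ 196 (mod 1019)
14^4 = (14^2)^2 ≡ 196^2 = 38416 ≡ 713 (mod 1019)
14^8 = (14^4)^2 ≡ 713^2 = 508369 ≡ 907 (mod 1019)
14^11 = 14^8 · 14^2 · 14^1 ≡ 907 · 196 · 14 ≡ 410 (mod 1019).
So B = 410. Kai then computes K = B^a mod n = 410^22 mod 1019.
410^1 ≡ 410 (mod 1019)
410^2 = (410^1)^2 ≡ 410^2 = 168100 ≡ 984 (mod 1019)
410^4 = (410^2)^2 ≡ 984^2 = 968256 ≡ 206 (mod 1019)
410^8 = (410^4)^2 ≡ 206^2 = 42436 ≡ 657 (mod 1019)
410^16 = (410^8)^2 ≡ 657^2 = 431649 ≡ 612 (mod 1019)
410^22 = 410^16 · 410^4 · 410^2 ≡ 612 · 206 · 984 ≡ 769 (mod 1019).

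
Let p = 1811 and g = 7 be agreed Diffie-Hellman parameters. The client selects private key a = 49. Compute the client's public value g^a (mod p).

Public value = 7^49 (mod 1811).
7^1 ≡ 7 (mod 1811)
7^2 = (7^1)^2 ≡ 7^2 = 49 ≡ 49 (mod 1811)
7^4 = (7^2)^2 ≡ 49^2 = 2401 ≡ 590 (mod 1811)
7^8 = (7^4)^2 ≡ 590^2 = 348100 ≡ 388 (mod 1811)
7^16 = (7^8)^2 ≡ 388^2 = 150544 ≡ 231 (mod 1811)
7^32 = (7^16)^2 ≡ 231^2 = 53361 ≡ 842 (mod 1811)
7^49 = 7^32 · 7^16 · 7^1 ≡ 842 · 231 · 7 ≡ 1453 (mod 1811).

1453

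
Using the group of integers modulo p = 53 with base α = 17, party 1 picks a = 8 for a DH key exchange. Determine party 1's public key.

49

Public value = 17^8 (mod 53).
17^1 ≡ 17 (mod 53)
17^2 = (17^1)^2 ≡ 17^2 = 289 ≡ 24 (mod 53)
17^4 = (17^2)^2 ≡ 24^2 = 576 ≡ 46 (mod 53)
17^8 = (17^4)^2 ≡ 46^2 = 2116 ≡ 49 (mod 53)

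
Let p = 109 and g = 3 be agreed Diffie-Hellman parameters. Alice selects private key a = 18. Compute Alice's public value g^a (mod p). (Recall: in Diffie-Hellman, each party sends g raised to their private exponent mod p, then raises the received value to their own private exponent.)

Public value = 3^18 (mod 109).
3^1 ≡ 3 (mod 109)
3^2 = (3^1)^2 ≡ 3^2 = 9 ≡ 9 (mod 109)
3^4 = (3^2)^2 ≡ 9^2 = 81 ≡ 81 (mod 109)
3^8 = (3^4)^2 ≡ 81^2 = 6561 ≡ 21 (mod 109)
3^16 = (3^8)^2 ≡ 21^2 = 441 ≡ 5 (mod 109)
3^18 = 3^16 · 3^2 ≡ 5 · 9 ≡ 45 (mod 109).

45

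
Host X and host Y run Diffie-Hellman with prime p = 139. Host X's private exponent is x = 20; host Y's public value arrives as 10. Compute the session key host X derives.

Shared key K = 10^20 mod 139.
10^1 ≡ 10 (mod 139)
10^2 = (10^1)^2 ≡ 10^2 = 100 ≡ 100 (mod 139)
10^4 = (10^2)^2 ≡ 100^2 = 10000 ≡ 131 (mod 139)
10^8 = (10^4)^2 ≡ 131^2 = 17161 ≡ 64 (mod 139)
10^16 = (10^8)^2 ≡ 64^2 = 4096 ≡ 65 (mod 139)
10^20 = 10^16 · 10^4 ≡ 65 · 131 ≡ 36 (mod 139).

36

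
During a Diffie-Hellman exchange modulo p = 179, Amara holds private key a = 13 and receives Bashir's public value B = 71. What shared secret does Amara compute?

38

Shared key K = 71^13 mod 179.
71^1 ≡ 71 (mod 179)
71^2 = (71^1)^2 ≡ 71^2 = 5041 ≡ 29 (mod 179)
71^4 = (71^2)^2 ≡ 29^2 = 841 ≡ 125 (mod 179)
71^8 = (71^4)^2 ≡ 125^2 = 15625 ≡ 52 (mod 179)
71^13 = 71^8 · 71^4 · 71^1 ≡ 52 · 125 · 71 ≡ 38 (mod 179).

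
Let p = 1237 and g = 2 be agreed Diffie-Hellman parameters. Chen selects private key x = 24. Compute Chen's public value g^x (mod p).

Public value = 2^24 (mod 1237).
2^1 ≡ 2 (mod 1237)
2^2 = (2^1)^2 ≡ 2^2 = 4 ≡ 4 (mod 1237)
2^4 = (2^2)^2 ≡ 4^2 = 16 ≡ 16 (mod 1237)
2^8 = (2^4)^2 ≡ 16^2 = 256 ≡ 256 (mod 1237)
2^16 = (2^8)^2 ≡ 256^2 = 65536 ≡ 1212 (mod 1237)
2^24 = 2^16 · 2^8 ≡ 1212 · 256 ≡ 1022 (mod 1237).

1022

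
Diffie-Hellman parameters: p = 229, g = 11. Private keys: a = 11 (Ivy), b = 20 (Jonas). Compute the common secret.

57

Jonas sends B = g^b mod p = 11^20 mod 229.
11^1 ≡ 11 (mod 229)
11^2 = (11^1)^2 ≡ 11^2 = 121 ≡ 121 (mod 229)
11^4 = (11^2)^2 ≡ 121^2 = 14641 ≡ 214 (mod 229)
11^8 = (11^4)^2 ≡ 214^2 = 45796 ≡ 225 (mod 229)
11^16 = (11^8)^2 ≡ 225^2 = 50625 ≡ 16 (mod 229)
11^20 = 11^16 · 11^4 ≡ 16 · 214 ≡ 218 (mod 229).
So B = 218. Ivy then computes K = B^a mod p = 218^11 mod 229.
218^1 ≡ 218 (mod 229)
218^2 = (218^1)^2 ≡ 218^2 = 47524 ≡ 121 (mod 229)
218^4 = (218^2)^2 ≡ 121^2 = 14641 ≡ 214 (mod 229)
218^8 = (218^4)^2 ≡ 214^2 = 45796 ≡ 225 (mod 229)
218^11 = 218^8 · 218^2 · 218^1 ≡ 225 · 121 · 218 ≡ 57 (mod 229).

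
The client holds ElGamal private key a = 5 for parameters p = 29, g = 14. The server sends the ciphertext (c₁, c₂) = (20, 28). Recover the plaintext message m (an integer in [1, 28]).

Shared mask s = c₁^a mod p = 20^5 mod 29.
20^1 ≡ 20 (mod 29)
20^2 = (20^1)^2 ≡ 20^2 = 400 ≡ 23 (mod 29)
20^4 = (20^2)^2 ≡ 23^2 = 529 ≡ 7 (mod 29)
20^5 = 20^4 · 20^1 ≡ 7 · 20 ≡ 24 (mod 29).
So s = 24; s⁻¹ ≡ 23 (mod 29).
m = c₂ · s⁻¹ mod 29 = 28 · 23 mod 29 = 6.

6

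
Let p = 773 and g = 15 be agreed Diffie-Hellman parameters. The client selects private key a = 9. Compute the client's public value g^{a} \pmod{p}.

Public value = 15^{9} \pmod{773}.
15^1 ≡ 15 (mod 773)
15^2 = (15^1)^2 ≡ 15^2 = 225 ≡ 225 (mod 773)
15^4 = (15^2)^2 ≡ 225^2 = 50625 ≡ 380 (mod 773)
15^8 = (15^4)^2 ≡ 380^2 = 144400 ≡ 622 (mod 773)
15^9 = 15^8 · 15^1 ≡ 622 · 15 ≡ 54 (mod 773).

54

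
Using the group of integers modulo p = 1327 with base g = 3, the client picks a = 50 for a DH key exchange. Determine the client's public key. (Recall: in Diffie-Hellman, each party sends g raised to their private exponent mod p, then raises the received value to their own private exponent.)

Public value = 3^50 mod 1327.
3^1 ≡ 3 (mod 1327)
3^2 = (3^1)^2 ≡ 3^2 = 9 ≡ 9 (mod 1327)
3^4 = (3^2)^2 ≡ 9^2 = 81 ≡ 81 (mod 1327)
3^8 = (3^4)^2 ≡ 81^2 = 6561 ≡ 1253 (mod 1327)
3^16 = (3^8)^2 ≡ 1253^2 = 1570009 ≡ 168 (mod 1327)
3^32 = (3^16)^2 ≡ 168^2 = 28224 ≡ 357 (mod 1327)
3^50 = 3^32 · 3^16 · 3^2 ≡ 357 · 168 · 9 ≡ 1022 (mod 1327).

1022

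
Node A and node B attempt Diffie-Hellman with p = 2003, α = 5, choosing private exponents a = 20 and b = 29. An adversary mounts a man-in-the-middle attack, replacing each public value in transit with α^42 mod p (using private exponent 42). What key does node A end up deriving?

Node A receives an adversary's public value M = 5^42 mod 2003 instead of the honest one.
5^1 ≡ 5 (mod 2003)
5^2 = (5^1)^2 ≡ 5^2 = 25 ≡ 25 (mod 2003)
5^4 = (5^2)^2 ≡ 25^2 = 625 ≡ 625 (mod 2003)
5^8 = (5^4)^2 ≡ 625^2 = 390625 ≡ 40 (mod 2003)
5^16 = (5^8)^2 ≡ 40^2 = 1600 ≡ 1600 (mod 2003)
5^32 = (5^16)^2 ≡ 1600^2 = 2560000 ≡ 166 (mod 2003)
5^42 = 5^32 · 5^8 · 5^2 ≡ 166 · 40 · 25 ≡ 1754 (mod 2003).
So M = 1754. Node A computes K = M^20 mod 2003.
1754^1 ≡ 1754 (mod 2003)
1754^2 = (1754^1)^2 ≡ 1754^2 = 3076516 ≡ 1911 (mod 2003)
1754^4 = (1754^2)^2 ≡ 1911^2 = 3651921 ≡ 452 (mod 2003)
1754^8 = (1754^4)^2 ≡ 452^2 = 204304 ≡ 2001 (mod 2003)
1754^16 = (1754^8)^2 ≡ 2001^2 = 4004001 ≡ 4 (mod 2003)
1754^20 = 1754^16 · 1754^4 ≡ 4 · 452 ≡ 1808 (mod 2003).

1808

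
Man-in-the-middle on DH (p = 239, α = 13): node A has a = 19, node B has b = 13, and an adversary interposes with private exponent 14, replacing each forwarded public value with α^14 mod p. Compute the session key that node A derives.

211

Node A receives an adversary's public value M = 13^14 mod 239 instead of the honest one.
13^1 ≡ 13 (mod 239)
13^2 = (13^1)^2 ≡ 13^2 = 169 ≡ 169 (mod 239)
13^4 = (13^2)^2 ≡ 169^2 = 28561 ≡ 120 (mod 239)
13^8 = (13^4)^2 ≡ 120^2 = 14400 ≡ 60 (mod 239)
13^14 = 13^8 · 13^4 · 13^2 ≡ 60 · 120 · 169 ≡ 51 (mod 239).
So M = 51. Node A computes K = M^19 mod 239.
51^1 ≡ 51 (mod 239)
51^2 = (51^1)^2 ≡ 51^2 = 2601 ≡ 211 (mod 239)
51^4 = (51^2)^2 ≡ 211^2 = 44521 ≡ 67 (mod 239)
51^8 = (51^4)^2 ≡ 67^2 = 4489 ≡ 187 (mod 239)
51^16 = (51^8)^2 ≡ 187^2 = 34969 ≡ 75 (mod 239)
51^19 = 51^16 · 51^2 · 51^1 ≡ 75 · 211 · 51 ≡ 211 (mod 239).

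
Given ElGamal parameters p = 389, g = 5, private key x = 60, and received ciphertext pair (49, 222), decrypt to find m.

Shared mask s = c₁^x mod p = 49^60 mod 389.
49^1 ≡ 49 (mod 389)
49^2 = (49^1)^2 ≡ 49^2 = 2401 ≡ 67 (mod 389)
49^4 = (49^2)^2 ≡ 67^2 = 4489 ≡ 210 (mod 389)
49^8 = (49^4)^2 ≡ 210^2 = 44100 ≡ 143 (mod 389)
49^16 = (49^8)^2 ≡ 143^2 = 20449 ≡ 221 (mod 389)
49^32 = (49^16)^2 ≡ 221^2 = 48841 ≡ 216 (mod 389)
49^60 = 49^32 · 49^16 · 49^8 · 49^4 ≡ 216 · 221 · 143 · 210 ≡ 11 (mod 389).
So s = 11; s⁻¹ ≡ 283 (mod 389).
m = c₂ · s⁻¹ mod 389 = 222 · 283 mod 389 = 197.

197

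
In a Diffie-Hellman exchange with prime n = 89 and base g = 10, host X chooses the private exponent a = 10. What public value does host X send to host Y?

50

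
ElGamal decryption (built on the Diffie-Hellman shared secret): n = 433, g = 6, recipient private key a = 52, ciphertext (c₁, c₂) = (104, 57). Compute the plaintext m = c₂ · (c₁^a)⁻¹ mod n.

80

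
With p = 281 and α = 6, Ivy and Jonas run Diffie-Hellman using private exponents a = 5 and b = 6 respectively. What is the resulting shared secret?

245

Ivy sends A = α^a mod p = 6^5 mod 281.
6^1 ≡ 6 (mod 281)
6^2 = (6^1)^2 ≡ 6^2 = 36 ≡ 36 (mod 281)
6^4 = (6^2)^2 ≡ 36^2 = 1296 ≡ 172 (mod 281)
6^5 = 6^4 · 6^1 ≡ 172 · 6 ≡ 189 (mod 281).
So A = 189. Jonas then computes K = A^b mod p = 189^6 mod 281.
189^1 ≡ 189 (mod 281)
189^2 = (189^1)^2 ≡ 189^2 = 35721 ≡ 34 (mod 281)
189^4 = (189^2)^2 ≡ 34^2 = 1156 ≡ 32 (mod 281)
189^6 = 189^4 · 189^2 ≡ 32 · 34 ≡ 245 (mod 281).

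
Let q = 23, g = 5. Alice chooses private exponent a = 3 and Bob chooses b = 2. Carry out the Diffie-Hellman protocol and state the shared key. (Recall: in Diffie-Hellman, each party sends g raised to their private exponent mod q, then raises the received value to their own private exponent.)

Alice sends A = g^a mod q = 5^3 mod 23.
5^1 ≡ 5 (mod 23)
5^2 = (5^1)^2 ≡ 5^2 = 25 ≡ 2 (mod 23)
5^3 = 5^2 · 5^1 ≡ 2 · 5 ≡ 10 (mod 23).
So A = 10. Bob then computes K = A^b mod q = 10^2 mod 23.
10^1 ≡ 10 (mod 23)
10^2 = (10^1)^2 ≡ 10^2 = 100 ≡ 8 (mod 23)

8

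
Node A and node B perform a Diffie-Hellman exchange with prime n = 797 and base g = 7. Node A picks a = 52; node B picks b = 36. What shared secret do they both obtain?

743

Node B sends B = g^b mod n = 7^36 mod 797.
7^1 ≡ 7 (mod 797)
7^2 = (7^1)^2 ≡ 7^2 = 49 ≡ 49 (mod 797)
7^4 = (7^2)^2 ≡ 49^2 = 2401 ≡ 10 (mod 797)
7^8 = (7^4)^2 ≡ 10^2 = 100 ≡ 100 (mod 797)
7^16 = (7^8)^2 ≡ 100^2 = 10000 ≡ 436 (mod 797)
7^32 = (7^16)^2 ≡ 436^2 = 190096 ≡ 410 (mod 797)
7^36 = 7^32 · 7^4 ≡ 410 · 10 ≡ 115 (mod 797).
So B = 115. Node A then computes K = B^a mod n = 115^52 mod 797.
115^1 ≡ 115 (mod 797)
115^2 = (115^1)^2 ≡ 115^2 = 13225 ≡ 473 (mod 797)
115^4 = (115^2)^2 ≡ 473^2 = 223729 ≡ 569 (mod 797)
115^8 = (115^4)^2 ≡ 569^2 = 323761 ≡ 179 (mod 797)
115^16 = (115^8)^2 ≡ 179^2 = 32041 ≡ 161 (mod 797)
115^32 = (115^16)^2 ≡ 161^2 = 25921 ≡ 417 (mod 797)
115^52 = 115^32 · 115^16 · 115^4 ≡ 417 · 161 · 569 ≡ 743 (mod 797).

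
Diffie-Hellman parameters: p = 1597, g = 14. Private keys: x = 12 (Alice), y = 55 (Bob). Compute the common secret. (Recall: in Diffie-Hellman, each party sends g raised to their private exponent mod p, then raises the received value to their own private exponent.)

1204

Alice sends A = g^x mod p = 14^12 mod 1597.
14^1 ≡ 14 (mod 1597)
14^2 = (14^1)^2 ≡ 14^2 = 196 ≡ 196 (mod 1597)
14^4 = (14^2)^2 ≡ 196^2 = 38416 ≡ 88 (mod 1597)
14^8 = (14^4)^2 ≡ 88^2 = 7744 ≡ 1356 (mod 1597)
14^12 = 14^8 · 14^4 ≡ 1356 · 88 ≡ 1150 (mod 1597).
So A = 1150. Bob then computes K = A^y mod p = 1150^55 mod 1597.
1150^1 ≡ 1150 (mod 1597)
1150^2 = (1150^1)^2 ≡ 1150^2 = 1322500 ≡ 184 (mod 1597)
1150^4 = (1150^2)^2 ≡ 184^2 = 33856 ≡ 319 (mod 1597)
1150^8 = (1150^4)^2 ≡ 319^2 = 101761 ≡ 1150 (mod 1597)
1150^16 = (1150^8)^2 ≡ 1150^2 = 1322500 ≡ 184 (mod 1597)
1150^32 = (1150^16)^2 ≡ 184^2 = 33856 ≡ 319 (mod 1597)
1150^55 = 1150^32 · 1150^16 · 1150^4 · 1150^2 · 1150^1 ≡ 319 · 184 · 319 · 184 · 1150 ≡ 1204 (mod 1597).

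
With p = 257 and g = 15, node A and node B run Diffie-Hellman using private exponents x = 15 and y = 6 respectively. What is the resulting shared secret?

Node B sends B = g^y mod p = 15^6 mod 257.
15^1 ≡ 15 (mod 257)
15^2 = (15^1)^2 ≡ 15^2 = 225 ≡ 225 (mod 257)
15^4 = (15^2)^2 ≡ 225^2 = 50625 ≡ 253 (mod 257)
15^6 = 15^4 · 15^2 ≡ 253 · 225 ≡ 128 (mod 257).
So B = 128. Node A then computes K = B^x mod p = 128^15 mod 257.
128^1 ≡ 128 (mod 257)
128^2 = (128^1)^2 ≡ 128^2 = 16384 ≡ 193 (mod 257)
128^4 = (128^2)^2 ≡ 193^2 = 37249 ≡ 241 (mod 257)
128^8 = (128^4)^2 ≡ 241^2 = 58081 ≡ 256 (mod 257)
128^15 = 128^8 · 128^4 · 128^2 · 128^1 ≡ 256 · 241 · 193 · 128 ≡ 255 (mod 257).

255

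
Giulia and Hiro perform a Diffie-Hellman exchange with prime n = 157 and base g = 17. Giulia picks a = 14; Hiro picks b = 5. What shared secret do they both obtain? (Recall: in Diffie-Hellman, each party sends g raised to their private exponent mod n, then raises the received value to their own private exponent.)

35

Hiro sends B = g^b mod n = 17^5 mod 157.
17^1 ≡ 17 (mod 157)
17^2 = (17^1)^2 ≡ 17^2 = 289 ≡ 132 (mod 157)
17^4 = (17^2)^2 ≡ 132^2 = 17424 ≡ 154 (mod 157)
17^5 = 17^4 · 17^1 ≡ 154 · 17 ≡ 106 (mod 157).
So B = 106. Giulia then computes K = B^a mod n = 106^14 mod 157.
106^1 ≡ 106 (mod 157)
106^2 = (106^1)^2 ≡ 106^2 = 11236 ≡ 89 (mod 157)
106^4 = (106^2)^2 ≡ 89^2 = 7921 ≡ 71 (mod 157)
106^8 = (106^4)^2 ≡ 71^2 = 5041 ≡ 17 (mod 157)
106^14 = 106^8 · 106^4 · 106^2 ≡ 17 · 71 · 89 ≡ 35 (mod 157).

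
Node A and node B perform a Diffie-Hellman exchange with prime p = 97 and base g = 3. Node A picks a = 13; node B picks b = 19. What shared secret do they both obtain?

53

Node B sends B = g^b mod p = 3^19 mod 97.
3^1 ≡ 3 (mod 97)
3^2 = (3^1)^2 ≡ 3^2 = 9 ≡ 9 (mod 97)
3^4 = (3^2)^2 ≡ 9^2 = 81 ≡ 81 (mod 97)
3^8 = (3^4)^2 ≡ 81^2 = 6561 ≡ 62 (mod 97)
3^16 = (3^8)^2 ≡ 62^2 = 3844 ≡ 61 (mod 97)
3^19 = 3^16 · 3^2 · 3^1 ≡ 61 · 9 · 3 ≡ 95 (mod 97).
So B = 95. Node A then computes K = B^a mod p = 95^13 mod 97.
95^1 ≡ 95 (mod 97)
95^2 = (95^1)^2 ≡ 95^2 = 9025 ≡ 4 (mod 97)
95^4 = (95^2)^2 ≡ 4^2 = 16 ≡ 16 (mod 97)
95^8 = (95^4)^2 ≡ 16^2 = 256 ≡ 62 (mod 97)
95^13 = 95^8 · 95^4 · 95^1 ≡ 62 · 16 · 95 ≡ 53 (mod 97).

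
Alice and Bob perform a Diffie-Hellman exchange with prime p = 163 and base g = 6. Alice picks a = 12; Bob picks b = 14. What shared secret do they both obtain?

Bob sends B = g^b mod p = 6^14 mod 163.
6^1 ≡ 6 (mod 163)
6^2 = (6^1)^2 ≡ 6^2 = 36 ≡ 36 (mod 163)
6^4 = (6^2)^2 ≡ 36^2 = 1296 ≡ 155 (mod 163)
6^8 = (6^4)^2 ≡ 155^2 = 24025 ≡ 64 (mod 163)
6^14 = 6^8 · 6^4 · 6^2 ≡ 64 · 155 · 36 ≡ 150 (mod 163).
So B = 150. Alice then computes K = B^a mod p = 150^12 mod 163.
150^1 ≡ 150 (mod 163)
150^2 = (150^1)^2 ≡ 150^2 = 22500 ≡ 6 (mod 163)
150^4 = (150^2)^2 ≡ 6^2 = 36 ≡ 36 (mod 163)
150^8 = (150^4)^2 ≡ 36^2 = 1296 ≡ 155 (mod 163)
150^12 = 150^8 · 150^4 ≡ 155 · 36 ≡ 38 (mod 163).

38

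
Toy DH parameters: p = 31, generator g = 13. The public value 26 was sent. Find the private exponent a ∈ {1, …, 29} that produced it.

Try successive powers of 13 modulo 31:
13^1 ≡ 13
13^2 ≡ 14
13^3 ≡ 27
13^4 ≡ 10
13^5 ≡ 6
13^6 ≡ 16
13^7 ≡ 22
13^8 ≡ 7
13^9 ≡ 29
13^10 ≡ 5
13^11 ≡ 3
13^12 ≡ 8
13^13 ≡ 11
13^14 ≡ 19
13^15 ≡ 30
13^16 ≡ 18
13^17 ≡ 17
13^18 ≡ 4
13^19 ≡ 21
13^20 ≡ 25
13^21 ≡ 15
13^22 ≡ 9
13^23 ≡ 24
13^24 ≡ 2
13^25 ≡ 26
Found: a = 25.

25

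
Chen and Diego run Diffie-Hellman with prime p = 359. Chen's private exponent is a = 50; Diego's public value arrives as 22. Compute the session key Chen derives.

Shared key K = 22^50 mod 359.
22^1 ≡ 22 (mod 359)
22^2 = (22^1)^2 ≡ 22^2 = 484 ≡ 125 (mod 359)
22^4 = (22^2)^2 ≡ 125^2 = 15625 ≡ 188 (mod 359)
22^8 = (22^4)^2 ≡ 188^2 = 35344 ≡ 162 (mod 359)
22^16 = (22^8)^2 ≡ 162^2 = 26244 ≡ 37 (mod 359)
22^32 = (22^16)^2 ≡ 37^2 = 1369 ≡ 292 (mod 359)
22^50 = 22^32 · 22^16 · 22^2 ≡ 292 · 37 · 125 ≡ 301 (mod 359).

301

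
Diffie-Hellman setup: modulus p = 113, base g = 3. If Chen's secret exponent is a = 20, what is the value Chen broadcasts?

14

Public value = 3^{20} \pmod{113}.
3^1 ≡ 3 (mod 113)
3^2 = (3^1)^2 ≡ 3^2 = 9 ≡ 9 (mod 113)
3^4 = (3^2)^2 ≡ 9^2 = 81 ≡ 81 (mod 113)
3^8 = (3^4)^2 ≡ 81^2 = 6561 ≡ 7 (mod 113)
3^16 = (3^8)^2 ≡ 7^2 = 49 ≡ 49 (mod 113)
3^20 = 3^16 · 3^4 ≡ 49 · 81 ≡ 14 (mod 113).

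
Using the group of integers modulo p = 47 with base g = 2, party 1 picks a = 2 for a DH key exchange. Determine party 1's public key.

4

Public value = 2^2 mod 47.
2^1 ≡ 2 (mod 47)
2^2 = (2^1)^2 ≡ 2^2 = 4 ≡ 4 (mod 47)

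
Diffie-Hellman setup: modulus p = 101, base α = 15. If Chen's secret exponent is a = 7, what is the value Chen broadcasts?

Public value = 15^7 (mod 101).
15^1 ≡ 15 (mod 101)
15^2 = (15^1)^2 ≡ 15^2 = 225 ≡ 23 (mod 101)
15^4 = (15^2)^2 ≡ 23^2 = 529 ≡ 24 (mod 101)
15^7 = 15^4 · 15^2 · 15^1 ≡ 24 · 23 · 15 ≡ 99 (mod 101).

99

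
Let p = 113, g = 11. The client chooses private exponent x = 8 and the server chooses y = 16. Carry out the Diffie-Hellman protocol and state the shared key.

The server sends B = g^y mod p = 11^16 mod 113.
11^1 ≡ 11 (mod 113)
11^2 = (11^1)^2 ≡ 11^2 = 121 ≡ 8 (mod 113)
11^4 = (11^2)^2 ≡ 8^2 = 64 ≡ 64 (mod 113)
11^8 = (11^4)^2 ≡ 64^2 = 4096 ≡ 28 (mod 113)
11^16 = (11^8)^2 ≡ 28^2 = 784 ≡ 106 (mod 113)
So B = 106. The client then computes K = B^x mod p = 106^8 mod 113.
106^1 ≡ 106 (mod 113)
106^2 = (106^1)^2 ≡ 106^2 = 11236 ≡ 49 (mod 113)
106^4 = (106^2)^2 ≡ 49^2 = 2401 ≡ 28 (mod 113)
106^8 = (106^4)^2 ≡ 28^2 = 784 ≡ 106 (mod 113)

106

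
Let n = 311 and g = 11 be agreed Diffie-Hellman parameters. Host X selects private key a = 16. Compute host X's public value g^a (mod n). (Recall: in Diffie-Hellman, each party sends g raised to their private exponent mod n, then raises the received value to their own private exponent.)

Public value = 11^16 (mod 311).
11^1 ≡ 11 (mod 311)
11^2 = (11^1)^2 ≡ 11^2 = 121 ≡ 121 (mod 311)
11^4 = (11^2)^2 ≡ 121^2 = 14641 ≡ 24 (mod 311)
11^8 = (11^4)^2 ≡ 24^2 = 576 ≡ 265 (mod 311)
11^16 = (11^8)^2 ≡ 265^2 = 70225 ≡ 250 (mod 311)

250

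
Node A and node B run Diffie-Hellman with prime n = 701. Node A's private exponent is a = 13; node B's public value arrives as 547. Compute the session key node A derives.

180

Shared key K = 547^13 mod 701.
547^1 ≡ 547 (mod 701)
547^2 = (547^1)^2 ≡ 547^2 = 299209 ≡ 583 (mod 701)
547^4 = (547^2)^2 ≡ 583^2 = 339889 ≡ 605 (mod 701)
547^8 = (547^4)^2 ≡ 605^2 = 366025 ≡ 103 (mod 701)
547^13 = 547^8 · 547^4 · 547^1 ≡ 103 · 605 · 547 ≡ 180 (mod 701).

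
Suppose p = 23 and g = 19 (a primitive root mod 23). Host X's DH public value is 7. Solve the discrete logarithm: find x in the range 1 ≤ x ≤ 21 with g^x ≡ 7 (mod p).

13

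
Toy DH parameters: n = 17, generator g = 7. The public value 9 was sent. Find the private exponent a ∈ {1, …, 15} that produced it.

Try successive powers of 7 modulo 17:
7^1 ≡ 7
7^2 ≡ 15
7^3 ≡ 3
7^4 ≡ 4
7^5 ≡ 11
7^6 ≡ 9
Found: a = 6.

6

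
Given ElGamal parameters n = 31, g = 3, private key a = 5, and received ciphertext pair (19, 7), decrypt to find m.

Shared mask s = c₁^a mod n = 19^5 mod 31.
19^1 ≡ 19 (mod 31)
19^2 = (19^1)^2 ≡ 19^2 = 361 ≡ 20 (mod 31)
19^4 = (19^2)^2 ≡ 20^2 = 400 ≡ 28 (mod 31)
19^5 = 19^4 · 19^1 ≡ 28 · 19 ≡ 5 (mod 31).
So s = 5; s⁻¹ ≡ 25 (mod 31).
m = c₂ · s⁻¹ mod 31 = 7 · 25 mod 31 = 20.

20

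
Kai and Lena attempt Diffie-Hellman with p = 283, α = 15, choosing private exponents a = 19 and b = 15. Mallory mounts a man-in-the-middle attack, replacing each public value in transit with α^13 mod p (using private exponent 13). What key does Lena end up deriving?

106

Lena receives Mallory's public value M = 15^13 mod 283 instead of the honest one.
15^1 ≡ 15 (mod 283)
15^2 = (15^1)^2 ≡ 15^2 = 225 ≡ 225 (mod 283)
15^4 = (15^2)^2 ≡ 225^2 = 50625 ≡ 251 (mod 283)
15^8 = (15^4)^2 ≡ 251^2 = 63001 ≡ 175 (mod 283)
15^13 = 15^8 · 15^4 · 15^1 ≡ 175 · 251 · 15 ≡ 51 (mod 283).
So M = 51. Lena computes K = M^15 mod 283.
51^1 ≡ 51 (mod 283)
51^2 = (51^1)^2 ≡ 51^2 = 2601 ≡ 54 (mod 283)
51^4 = (51^2)^2 ≡ 54^2 = 2916 ≡ 86 (mod 283)
51^8 = (51^4)^2 ≡ 86^2 = 7396 ≡ 38 (mod 283)
51^15 = 51^8 · 51^4 · 51^2 · 51^1 ≡ 38 · 86 · 54 · 51 ≡ 106 (mod 283).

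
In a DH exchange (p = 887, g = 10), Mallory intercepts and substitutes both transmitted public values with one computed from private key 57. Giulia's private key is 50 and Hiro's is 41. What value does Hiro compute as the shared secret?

Hiro receives Mallory's public value M = 10^57 mod 887 instead of the honest one.
10^1 ≡ 10 (mod 887)
10^2 = (10^1)^2 ≡ 10^2 = 100 ≡ 100 (mod 887)
10^4 = (10^2)^2 ≡ 100^2 = 10000 ≡ 243 (mod 887)
10^8 = (10^4)^2 ≡ 243^2 = 59049 ≡ 507 (mod 887)
10^16 = (10^8)^2 ≡ 507^2 = 257049 ≡ 706 (mod 887)
10^32 = (10^16)^2 ≡ 706^2 = 498436 ≡ 829 (mod 887)
10^57 = 10^32 · 10^16 · 10^8 · 10^1 ≡ 829 · 706 · 507 · 10 ≡ 425 (mod 887).
So M = 425. Hiro computes K = M^41 mod 887.
425^1 ≡ 425 (mod 887)
425^2 = (425^1)^2 ≡ 425^2 = 180625 ≡ 564 (mod 887)
425^4 = (425^2)^2 ≡ 564^2 = 318096 ≡ 550 (mod 887)
425^8 = (425^4)^2 ≡ 550^2 = 302500 ≡ 33 (mod 887)
425^16 = (425^8)^2 ≡ 33^2 = 1089 ≡ 202 (mod 887)
425^32 = (425^16)^2 ≡ 202^2 = 40804 ≡ 2 (mod 887)
425^41 = 425^32 · 425^8 · 425^1 ≡ 2 · 33 · 425 ≡ 553 (mod 887).

553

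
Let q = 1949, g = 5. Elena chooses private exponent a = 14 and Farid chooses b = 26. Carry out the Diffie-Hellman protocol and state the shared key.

Farid sends B = g^b mod q = 5^26 mod 1949.
5^1 ≡ 5 (mod 1949)
5^2 = (5^1)^2 ≡ 5^2 = 25 ≡ 25 (mod 1949)
5^4 = (5^2)^2 ≡ 25^2 = 625 ≡ 625 (mod 1949)
5^8 = (5^4)^2 ≡ 625^2 = 390625 ≡ 825 (mod 1949)
5^16 = (5^8)^2 ≡ 825^2 = 680625 ≡ 424 (mod 1949)
5^26 = 5^16 · 5^8 · 5^2 ≡ 424 · 825 · 25 ≡ 1786 (mod 1949).
So B = 1786. Elena then computes K = B^a mod q = 1786^14 mod 1949.
1786^1 ≡ 1786 (mod 1949)
1786^2 = (1786^1)^2 ≡ 1786^2 = 3189796 ≡ 1232 (mod 1949)
1786^4 = (1786^2)^2 ≡ 1232^2 = 1517824 ≡ 1502 (mod 1949)
1786^8 = (1786^4)^2 ≡ 1502^2 = 2256004 ≡ 1011 (mod 1949)
1786^14 = 1786^8 · 1786^4 · 1786^2 ≡ 1011 · 1502 · 1232 ≡ 1290 (mod 1949).

1290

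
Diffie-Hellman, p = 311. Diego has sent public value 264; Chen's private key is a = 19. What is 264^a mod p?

Shared key K = 264^19 mod 311.
264^1 ≡ 264 (mod 311)
264^2 = (264^1)^2 ≡ 264^2 = 69696 ≡ 32 (mod 311)
264^4 = (264^2)^2 ≡ 32^2 = 1024 ≡ 91 (mod 311)
264^8 = (264^4)^2 ≡ 91^2 = 8281 ≡ 195 (mod 311)
264^16 = (264^8)^2 ≡ 195^2 = 38025 ≡ 83 (mod 311)
264^19 = 264^16 · 264^2 · 264^1 ≡ 83 · 32 · 264 ≡ 190 (mod 311).

190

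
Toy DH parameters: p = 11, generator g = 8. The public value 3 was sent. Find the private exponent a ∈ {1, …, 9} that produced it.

6

Try successive powers of 8 modulo 11:
8^1 ≡ 8
8^2 ≡ 9
8^3 ≡ 6
8^4 ≡ 4
8^5 ≡ 10
8^6 ≡ 3
Found: a = 6.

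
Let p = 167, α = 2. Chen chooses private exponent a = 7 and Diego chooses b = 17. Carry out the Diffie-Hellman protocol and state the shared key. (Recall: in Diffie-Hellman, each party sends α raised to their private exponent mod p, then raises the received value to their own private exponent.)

112

Chen sends A = α^a mod p = 2^7 mod 167.
2^1 ≡ 2 (mod 167)
2^2 = (2^1)^2 ≡ 2^2 = 4 ≡ 4 (mod 167)
2^4 = (2^2)^2 ≡ 4^2 = 16 ≡ 16 (mod 167)
2^7 = 2^4 · 2^2 · 2^1 ≡ 16 · 4 · 2 ≡ 128 (mod 167).
So A = 128. Diego then computes K = A^b mod p = 128^17 mod 167.
128^1 ≡ 128 (mod 167)
128^2 = (128^1)^2 ≡ 128^2 = 16384 ≡ 18 (mod 167)
128^4 = (128^2)^2 ≡ 18^2 = 324 ≡ 157 (mod 167)
128^8 = (128^4)^2 ≡ 157^2 = 24649 ≡ 100 (mod 167)
128^16 = (128^8)^2 ≡ 100^2 = 10000 ≡ 147 (mod 167)
128^17 = 128^16 · 128^1 ≡ 147 · 128 ≡ 112 (mod 167).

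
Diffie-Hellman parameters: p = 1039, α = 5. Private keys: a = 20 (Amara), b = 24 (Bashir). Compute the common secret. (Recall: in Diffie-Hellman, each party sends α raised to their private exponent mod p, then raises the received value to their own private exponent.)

925

Bashir sends B = α^b mod p = 5^24 mod 1039.
5^1 ≡ 5 (mod 1039)
5^2 = (5^1)^2 ≡ 5^2 = 25 ≡ 25 (mod 1039)
5^4 = (5^2)^2 ≡ 25^2 = 625 ≡ 625 (mod 1039)
5^8 = (5^4)^2 ≡ 625^2 = 390625 ≡ 1000 (mod 1039)
5^16 = (5^8)^2 ≡ 1000^2 = 1000000 ≡ 482 (mod 1039)
5^24 = 5^16 · 5^8 ≡ 482 · 1000 ≡ 943 (mod 1039).
So B = 943. Amara then computes K = B^a mod p = 943^20 mod 1039.
943^1 ≡ 943 (mod 1039)
943^2 = (943^1)^2 ≡ 943^2 = 889249 ≡ 904 (mod 1039)
943^4 = (943^2)^2 ≡ 904^2 = 817216 ≡ 562 (mod 1039)
943^8 = (943^4)^2 ≡ 562^2 = 315844 ≡ 1027 (mod 1039)
943^16 = (943^8)^2 ≡ 1027^2 = 1054729 ≡ 144 (mod 1039)
943^20 = 943^16 · 943^4 ≡ 144 · 562 ≡ 925 (mod 1039).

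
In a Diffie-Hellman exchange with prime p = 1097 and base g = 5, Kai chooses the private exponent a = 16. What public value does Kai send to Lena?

Public value = 5^16 mod 1097.
5^1 ≡ 5 (mod 1097)
5^2 = (5^1)^2 ≡ 5^2 = 25 ≡ 25 (mod 1097)
5^4 = (5^2)^2 ≡ 25^2 = 625 ≡ 625 (mod 1097)
5^8 = (5^4)^2 ≡ 625^2 = 390625 ≡ 93 (mod 1097)
5^16 = (5^8)^2 ≡ 93^2 = 8649 ≡ 970 (mod 1097)

970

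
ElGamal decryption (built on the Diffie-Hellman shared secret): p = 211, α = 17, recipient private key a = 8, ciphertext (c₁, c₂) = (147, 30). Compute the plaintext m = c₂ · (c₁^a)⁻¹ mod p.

Shared mask s = c₁^a mod p = 147^8 mod 211.
147^1 ≡ 147 (mod 211)
147^2 = (147^1)^2 ≡ 147^2 = 21609 ≡ 87 (mod 211)
147^4 = (147^2)^2 ≡ 87^2 = 7569 ≡ 184 (mod 211)
147^8 = (147^4)^2 ≡ 184^2 = 33856 ≡ 96 (mod 211)
So s = 96; s⁻¹ ≡ 11 (mod 211).
m = c₂ · s⁻¹ mod 211 = 30 · 11 mod 211 = 119.

119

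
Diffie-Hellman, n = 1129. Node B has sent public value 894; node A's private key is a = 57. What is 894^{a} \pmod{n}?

Shared key K = 894^57 mod 1129.
894^1 ≡ 894 (mod 1129)
894^2 = (894^1)^2 ≡ 894^2 = 799236 ≡ 1033 (mod 1129)
894^4 = (894^2)^2 ≡ 1033^2 = 1067089 ≡ 184 (mod 1129)
894^8 = (894^4)^2 ≡ 184^2 = 33856 ≡ 1115 (mod 1129)
894^16 = (894^8)^2 ≡ 1115^2 = 1243225 ≡ 196 (mod 1129)
894^32 = (894^16)^2 ≡ 196^2 = 38416 ≡ 30 (mod 1129)
894^57 = 894^32 · 894^16 · 894^8 · 894^1 ≡ 30 · 196 · 1115 · 894 ≡ 914 (mod 1129).

914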